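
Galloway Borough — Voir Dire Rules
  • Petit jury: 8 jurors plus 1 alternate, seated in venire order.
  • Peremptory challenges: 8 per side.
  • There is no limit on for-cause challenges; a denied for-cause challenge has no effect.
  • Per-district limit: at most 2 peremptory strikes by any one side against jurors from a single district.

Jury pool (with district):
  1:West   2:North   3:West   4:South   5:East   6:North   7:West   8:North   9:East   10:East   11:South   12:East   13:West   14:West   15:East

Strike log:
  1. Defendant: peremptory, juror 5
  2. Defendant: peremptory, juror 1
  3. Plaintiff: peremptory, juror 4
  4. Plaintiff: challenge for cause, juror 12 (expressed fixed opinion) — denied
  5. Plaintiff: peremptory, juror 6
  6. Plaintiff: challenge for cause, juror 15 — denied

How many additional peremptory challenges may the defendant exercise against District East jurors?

1

Defendant peremptories so far: #5, #1 — 2 of 8 used, 6 left overall.
Against District East: #5 — 1 used; per-district cap 2 leaves 1.
Binding limit: min(6, 1) = 1.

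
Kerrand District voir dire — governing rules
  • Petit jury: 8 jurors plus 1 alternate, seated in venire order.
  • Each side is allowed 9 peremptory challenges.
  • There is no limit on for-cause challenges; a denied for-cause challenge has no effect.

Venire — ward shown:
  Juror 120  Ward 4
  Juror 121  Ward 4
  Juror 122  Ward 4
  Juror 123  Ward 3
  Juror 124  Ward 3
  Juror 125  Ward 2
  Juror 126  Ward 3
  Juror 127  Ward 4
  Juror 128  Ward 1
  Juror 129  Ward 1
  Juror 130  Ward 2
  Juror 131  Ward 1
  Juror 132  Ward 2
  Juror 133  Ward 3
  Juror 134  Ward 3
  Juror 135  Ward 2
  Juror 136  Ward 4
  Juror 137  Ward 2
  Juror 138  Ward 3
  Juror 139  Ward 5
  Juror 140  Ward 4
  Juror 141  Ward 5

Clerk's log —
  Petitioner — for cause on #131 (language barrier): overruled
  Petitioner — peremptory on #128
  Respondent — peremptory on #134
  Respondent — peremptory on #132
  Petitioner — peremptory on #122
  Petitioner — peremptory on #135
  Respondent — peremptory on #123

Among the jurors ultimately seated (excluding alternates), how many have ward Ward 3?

2

Removed: #122, #123, #128, #132, #134, #135.
Seated jurors 1–8: #120, #121, #124, #125, #126, #127, #129, #130 (alternates #131 not counted).
Of those, in Ward 3: #124, #126 → 2.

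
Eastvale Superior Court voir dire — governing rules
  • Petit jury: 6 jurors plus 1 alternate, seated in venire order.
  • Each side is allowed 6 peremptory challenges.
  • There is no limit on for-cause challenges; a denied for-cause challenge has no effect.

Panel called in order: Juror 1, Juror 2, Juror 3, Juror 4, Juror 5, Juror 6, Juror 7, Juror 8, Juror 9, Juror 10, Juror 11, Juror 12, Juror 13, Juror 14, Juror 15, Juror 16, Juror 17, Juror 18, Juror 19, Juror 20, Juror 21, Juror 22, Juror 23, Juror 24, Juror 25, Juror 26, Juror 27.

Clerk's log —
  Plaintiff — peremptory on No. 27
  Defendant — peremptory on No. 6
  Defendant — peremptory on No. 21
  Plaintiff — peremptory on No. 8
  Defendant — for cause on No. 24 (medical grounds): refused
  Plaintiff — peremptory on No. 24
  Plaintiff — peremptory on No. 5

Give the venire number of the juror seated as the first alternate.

10

Removed: #5, #6, #8, #21, #24, #27.
Seating in order: seats 1–6 → #1, #2, #3, #4, #7, #9; alternates → #10.
So alternate 1 is #10.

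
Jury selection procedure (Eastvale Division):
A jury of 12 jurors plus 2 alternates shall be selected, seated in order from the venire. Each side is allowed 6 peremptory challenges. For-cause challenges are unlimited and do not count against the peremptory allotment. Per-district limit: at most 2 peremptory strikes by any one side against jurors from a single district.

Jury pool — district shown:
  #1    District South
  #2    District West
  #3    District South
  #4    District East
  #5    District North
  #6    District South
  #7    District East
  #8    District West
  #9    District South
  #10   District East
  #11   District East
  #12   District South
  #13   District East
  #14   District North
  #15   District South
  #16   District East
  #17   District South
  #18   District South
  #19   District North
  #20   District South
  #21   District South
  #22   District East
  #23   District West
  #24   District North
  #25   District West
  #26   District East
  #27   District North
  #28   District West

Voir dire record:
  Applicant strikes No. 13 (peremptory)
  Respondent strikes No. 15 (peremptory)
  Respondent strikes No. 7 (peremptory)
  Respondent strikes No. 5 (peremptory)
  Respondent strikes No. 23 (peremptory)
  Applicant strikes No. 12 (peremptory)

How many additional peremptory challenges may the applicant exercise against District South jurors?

Applicant peremptories so far: #13, #12 — 2 of 6 used, 4 left overall.
Against District South: #12 — 1 used; per-district cap 2 leaves 1.
Binding limit: min(4, 1) = 1.

1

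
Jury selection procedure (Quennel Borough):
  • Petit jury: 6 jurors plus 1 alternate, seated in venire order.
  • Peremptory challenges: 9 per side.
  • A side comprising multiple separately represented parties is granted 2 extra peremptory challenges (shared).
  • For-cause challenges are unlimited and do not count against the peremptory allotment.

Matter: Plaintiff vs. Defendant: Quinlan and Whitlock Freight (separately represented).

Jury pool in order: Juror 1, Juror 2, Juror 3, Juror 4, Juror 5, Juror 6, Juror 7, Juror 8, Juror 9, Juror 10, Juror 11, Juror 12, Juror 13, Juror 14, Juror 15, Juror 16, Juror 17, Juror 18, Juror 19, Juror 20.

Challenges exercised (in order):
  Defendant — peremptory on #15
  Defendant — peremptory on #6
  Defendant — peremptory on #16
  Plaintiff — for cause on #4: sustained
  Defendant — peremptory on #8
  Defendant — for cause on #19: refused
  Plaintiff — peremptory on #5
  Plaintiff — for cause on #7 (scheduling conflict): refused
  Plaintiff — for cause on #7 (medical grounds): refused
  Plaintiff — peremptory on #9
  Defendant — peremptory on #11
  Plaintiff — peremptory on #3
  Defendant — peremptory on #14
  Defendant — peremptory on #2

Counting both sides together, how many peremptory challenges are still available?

Plaintiff allotment: 9. Defendant allotment: 9 base + 2 multi-party = 11.
Plaintiff peremptories used: #5, #9, #3 — 3 (for-cause on #4, #7, #7 don't count).
Defendant peremptories used: #15, #6, #16, #8, #11, #14, #2 — 7 (the for-cause on #19 doesn't count).
Remaining: (9 − 3) + (11 − 7) = 10.

10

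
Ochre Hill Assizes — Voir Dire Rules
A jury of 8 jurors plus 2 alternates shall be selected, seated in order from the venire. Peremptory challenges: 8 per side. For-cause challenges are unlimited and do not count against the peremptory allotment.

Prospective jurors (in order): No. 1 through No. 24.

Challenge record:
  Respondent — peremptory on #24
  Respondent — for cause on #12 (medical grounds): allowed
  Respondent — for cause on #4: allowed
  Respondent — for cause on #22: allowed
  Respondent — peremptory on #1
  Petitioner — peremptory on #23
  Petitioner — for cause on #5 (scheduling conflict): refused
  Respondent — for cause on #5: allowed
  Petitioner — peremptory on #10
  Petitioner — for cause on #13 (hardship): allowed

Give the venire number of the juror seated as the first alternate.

Removed: #1, #4, #5, #10, #12, #13, #22, #23, #24.
Filling seats in venire order through position 9: #2, #3, #6, #7, #8, #9, #11, #14, #15.
So alternate 1 is #15.

15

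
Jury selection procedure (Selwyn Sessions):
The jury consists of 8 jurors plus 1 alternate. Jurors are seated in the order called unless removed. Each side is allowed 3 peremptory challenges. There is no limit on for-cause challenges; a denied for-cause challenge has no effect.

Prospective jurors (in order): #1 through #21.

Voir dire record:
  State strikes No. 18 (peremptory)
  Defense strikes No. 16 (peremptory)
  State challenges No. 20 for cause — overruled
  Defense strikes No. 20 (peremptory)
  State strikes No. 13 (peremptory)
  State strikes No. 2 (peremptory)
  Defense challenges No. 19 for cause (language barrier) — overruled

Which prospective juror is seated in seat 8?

9

Removed: #2, #13, #16, #18, #20. (#19 stays — for-cause denied.)
Filling seats in venire order through position 8: #1, #3, #4, #5, #6, #7, #8, #9.
So seat 8 is #9.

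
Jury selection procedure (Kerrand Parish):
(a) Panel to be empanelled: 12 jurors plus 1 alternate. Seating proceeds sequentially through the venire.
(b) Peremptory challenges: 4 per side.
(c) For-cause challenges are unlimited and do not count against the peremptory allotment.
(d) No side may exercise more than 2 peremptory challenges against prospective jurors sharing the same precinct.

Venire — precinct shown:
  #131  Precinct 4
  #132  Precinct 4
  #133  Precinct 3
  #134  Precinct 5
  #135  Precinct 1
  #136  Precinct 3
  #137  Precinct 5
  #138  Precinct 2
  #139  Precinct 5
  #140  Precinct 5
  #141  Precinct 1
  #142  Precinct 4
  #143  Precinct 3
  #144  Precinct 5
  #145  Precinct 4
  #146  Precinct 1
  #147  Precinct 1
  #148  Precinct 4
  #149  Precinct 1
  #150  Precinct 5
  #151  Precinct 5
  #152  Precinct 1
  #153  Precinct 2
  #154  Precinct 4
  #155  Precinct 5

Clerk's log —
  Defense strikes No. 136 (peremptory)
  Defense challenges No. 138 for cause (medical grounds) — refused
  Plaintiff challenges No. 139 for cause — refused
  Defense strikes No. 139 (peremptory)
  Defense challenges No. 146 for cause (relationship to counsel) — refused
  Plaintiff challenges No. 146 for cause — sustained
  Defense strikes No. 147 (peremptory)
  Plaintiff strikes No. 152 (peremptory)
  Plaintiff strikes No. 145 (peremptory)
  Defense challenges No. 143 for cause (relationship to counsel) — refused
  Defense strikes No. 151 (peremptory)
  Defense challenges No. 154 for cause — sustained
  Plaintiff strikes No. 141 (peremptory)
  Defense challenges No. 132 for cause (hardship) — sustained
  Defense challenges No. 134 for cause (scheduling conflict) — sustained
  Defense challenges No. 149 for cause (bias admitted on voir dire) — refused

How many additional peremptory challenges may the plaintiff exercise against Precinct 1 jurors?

Plaintiff peremptories so far: #152, #145, #141 — 3 of 4 used, 1 left overall.
Against Precinct 1: #152, #141 — 2 used; per-precinct cap 2 leaves 0.
Binding limit: min(1, 0) = 0.

0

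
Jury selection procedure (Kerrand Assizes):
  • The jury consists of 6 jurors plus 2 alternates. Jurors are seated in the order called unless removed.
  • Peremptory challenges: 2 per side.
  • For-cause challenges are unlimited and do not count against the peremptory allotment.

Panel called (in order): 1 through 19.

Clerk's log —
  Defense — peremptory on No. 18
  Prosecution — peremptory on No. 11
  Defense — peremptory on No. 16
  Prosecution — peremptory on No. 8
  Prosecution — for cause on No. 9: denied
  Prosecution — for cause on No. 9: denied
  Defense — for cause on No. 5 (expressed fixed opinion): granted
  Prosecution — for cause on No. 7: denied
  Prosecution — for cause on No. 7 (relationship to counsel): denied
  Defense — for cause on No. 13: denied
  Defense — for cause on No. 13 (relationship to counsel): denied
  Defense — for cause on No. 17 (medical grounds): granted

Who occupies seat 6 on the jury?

Removed: #5, #8, #11, #16, #17, #18. (#7, #9, #13 stay — for-cause denied.)
Seating in order: seats 1–6 → #1, #2, #3, #4, #6, #7; alternates → #9, #10.
So seat 6 is #7.

7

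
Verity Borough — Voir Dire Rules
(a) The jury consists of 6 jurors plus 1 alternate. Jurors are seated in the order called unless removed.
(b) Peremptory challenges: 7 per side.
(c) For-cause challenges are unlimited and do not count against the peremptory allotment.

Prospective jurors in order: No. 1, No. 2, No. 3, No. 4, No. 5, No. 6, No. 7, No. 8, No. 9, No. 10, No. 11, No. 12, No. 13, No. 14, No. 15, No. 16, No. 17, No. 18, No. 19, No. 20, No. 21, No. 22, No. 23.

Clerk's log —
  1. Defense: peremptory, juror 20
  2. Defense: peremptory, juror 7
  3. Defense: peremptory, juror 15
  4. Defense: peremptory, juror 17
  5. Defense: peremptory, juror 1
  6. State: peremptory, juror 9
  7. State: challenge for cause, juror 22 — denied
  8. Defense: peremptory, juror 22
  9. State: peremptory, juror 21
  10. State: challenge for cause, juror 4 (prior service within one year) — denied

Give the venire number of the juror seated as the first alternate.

Removed: #1, #7, #9, #15, #17, #20, #21, #22. (#4 stays — for-cause denied.)
Seating in order: seats 1–6 → #2, #3, #4, #5, #6, #8; alternates → #10.
So alternate 1 is #10.

10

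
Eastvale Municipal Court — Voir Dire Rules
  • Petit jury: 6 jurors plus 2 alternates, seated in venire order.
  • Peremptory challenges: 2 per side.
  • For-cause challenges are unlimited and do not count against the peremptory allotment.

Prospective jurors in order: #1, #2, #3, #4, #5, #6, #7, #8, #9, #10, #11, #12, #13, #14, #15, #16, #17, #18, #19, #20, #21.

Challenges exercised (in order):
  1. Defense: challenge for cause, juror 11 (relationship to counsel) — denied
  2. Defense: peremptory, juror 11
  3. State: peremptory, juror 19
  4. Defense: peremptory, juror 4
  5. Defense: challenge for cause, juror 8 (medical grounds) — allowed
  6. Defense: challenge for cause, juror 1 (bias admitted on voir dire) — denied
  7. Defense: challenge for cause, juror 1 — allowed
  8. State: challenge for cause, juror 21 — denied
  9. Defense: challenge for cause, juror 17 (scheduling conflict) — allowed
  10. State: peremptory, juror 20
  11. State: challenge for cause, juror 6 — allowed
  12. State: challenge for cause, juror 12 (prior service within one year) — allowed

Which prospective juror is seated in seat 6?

10

Removed: #1, #4, #6, #8, #11, #12, #17, #19, #20. (#21 stays — for-cause denied.)
Seating in order: seats 1–6 → #2, #3, #5, #7, #9, #10; alternates → #13, #14.
So seat 6 is #10.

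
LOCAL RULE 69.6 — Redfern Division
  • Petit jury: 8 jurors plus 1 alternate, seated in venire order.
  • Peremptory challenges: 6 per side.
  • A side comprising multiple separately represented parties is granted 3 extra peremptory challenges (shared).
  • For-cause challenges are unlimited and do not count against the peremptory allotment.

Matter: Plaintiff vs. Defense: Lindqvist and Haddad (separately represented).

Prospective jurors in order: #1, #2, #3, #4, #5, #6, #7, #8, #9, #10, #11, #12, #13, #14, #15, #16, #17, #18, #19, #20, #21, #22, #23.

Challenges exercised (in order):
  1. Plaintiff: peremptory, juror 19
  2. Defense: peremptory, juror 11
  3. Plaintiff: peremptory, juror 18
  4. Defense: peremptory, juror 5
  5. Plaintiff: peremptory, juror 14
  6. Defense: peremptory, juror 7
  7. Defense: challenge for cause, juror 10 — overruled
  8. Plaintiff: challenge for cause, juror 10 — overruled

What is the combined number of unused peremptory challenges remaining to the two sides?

9

Plaintiff allotment: 6. Defense allotment: 6 base + 3 multi-party = 9.
Plaintiff peremptories used: #19, #18, #14 — 3 (the for-cause on #10 doesn't count).
Defense peremptories used: #11, #5, #7 — 3 (the for-cause on #10 doesn't count).
Remaining: (6 − 3) + (9 − 3) = 9.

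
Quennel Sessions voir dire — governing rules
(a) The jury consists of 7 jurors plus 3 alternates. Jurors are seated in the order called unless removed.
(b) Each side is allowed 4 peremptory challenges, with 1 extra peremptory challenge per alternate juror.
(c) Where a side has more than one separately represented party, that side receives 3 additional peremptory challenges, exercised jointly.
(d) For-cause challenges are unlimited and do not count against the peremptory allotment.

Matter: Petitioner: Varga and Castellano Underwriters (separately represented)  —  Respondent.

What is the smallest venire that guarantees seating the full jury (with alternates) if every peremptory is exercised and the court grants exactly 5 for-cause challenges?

Seats to fill: 7 + 3 alternates = 10.
Peremptories — Petitioner: 4 + 1×3 + 3 = 10; Respondent: 4 + 1×3 = 7; total 17.
For-cause removals: 5.
Minimum venire: 10 + 17 + 5 = 32.

32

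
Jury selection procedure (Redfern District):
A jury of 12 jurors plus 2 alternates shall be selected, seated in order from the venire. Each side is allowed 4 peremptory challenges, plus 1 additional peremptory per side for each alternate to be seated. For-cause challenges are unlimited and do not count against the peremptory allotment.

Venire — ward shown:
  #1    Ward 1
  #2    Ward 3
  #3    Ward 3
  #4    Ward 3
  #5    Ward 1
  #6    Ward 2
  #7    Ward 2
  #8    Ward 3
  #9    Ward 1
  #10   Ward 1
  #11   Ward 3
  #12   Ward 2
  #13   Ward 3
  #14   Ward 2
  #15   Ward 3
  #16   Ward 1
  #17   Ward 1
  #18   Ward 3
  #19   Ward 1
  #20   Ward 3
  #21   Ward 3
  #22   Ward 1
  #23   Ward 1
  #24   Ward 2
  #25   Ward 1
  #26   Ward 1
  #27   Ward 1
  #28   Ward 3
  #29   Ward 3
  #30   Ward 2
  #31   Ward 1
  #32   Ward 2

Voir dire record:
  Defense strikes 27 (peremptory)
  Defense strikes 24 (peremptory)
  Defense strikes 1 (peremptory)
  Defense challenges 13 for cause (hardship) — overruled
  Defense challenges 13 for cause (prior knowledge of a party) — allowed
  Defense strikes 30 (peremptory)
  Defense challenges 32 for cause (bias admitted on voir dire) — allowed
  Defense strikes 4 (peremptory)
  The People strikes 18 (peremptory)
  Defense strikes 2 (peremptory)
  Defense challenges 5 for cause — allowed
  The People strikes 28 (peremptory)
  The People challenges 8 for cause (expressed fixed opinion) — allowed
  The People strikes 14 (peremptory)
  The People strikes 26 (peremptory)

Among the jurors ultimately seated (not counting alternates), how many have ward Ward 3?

4

Removed: #1, #2, #4, #5, #8, #13, #14, #18, #24, #26, #27, #28, #30, #32.
Seated jurors 1–12: #3, #6, #7, #9, #10, #11, #12, #15, #16, #17, #19, #20 (alternates #21, #22 not counted).
Of those, in Ward 3: #3, #11, #15, #20 → 4.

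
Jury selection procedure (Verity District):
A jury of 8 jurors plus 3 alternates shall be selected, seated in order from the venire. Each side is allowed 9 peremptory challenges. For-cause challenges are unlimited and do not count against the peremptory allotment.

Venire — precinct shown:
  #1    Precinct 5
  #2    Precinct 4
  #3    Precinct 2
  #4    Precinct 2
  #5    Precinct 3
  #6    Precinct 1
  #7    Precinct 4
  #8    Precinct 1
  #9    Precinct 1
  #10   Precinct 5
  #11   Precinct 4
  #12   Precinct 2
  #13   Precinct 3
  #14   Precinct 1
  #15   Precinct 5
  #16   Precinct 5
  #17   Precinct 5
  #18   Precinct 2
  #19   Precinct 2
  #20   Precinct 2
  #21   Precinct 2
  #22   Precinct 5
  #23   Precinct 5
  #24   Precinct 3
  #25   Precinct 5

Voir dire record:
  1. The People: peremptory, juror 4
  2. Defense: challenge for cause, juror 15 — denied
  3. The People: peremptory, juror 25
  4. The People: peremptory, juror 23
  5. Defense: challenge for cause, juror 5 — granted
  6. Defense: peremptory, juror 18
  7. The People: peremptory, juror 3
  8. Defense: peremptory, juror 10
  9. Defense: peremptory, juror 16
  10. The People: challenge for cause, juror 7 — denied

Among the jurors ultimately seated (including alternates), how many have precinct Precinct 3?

Removed: #3, #4, #5, #10, #16, #18, #23, #25.
Seated (11 incl. alternates): #1, #2, #6, #7, #8, #9, #11, #12, #13, #14, #15.
Of those, in Precinct 3: #13 → 1.

1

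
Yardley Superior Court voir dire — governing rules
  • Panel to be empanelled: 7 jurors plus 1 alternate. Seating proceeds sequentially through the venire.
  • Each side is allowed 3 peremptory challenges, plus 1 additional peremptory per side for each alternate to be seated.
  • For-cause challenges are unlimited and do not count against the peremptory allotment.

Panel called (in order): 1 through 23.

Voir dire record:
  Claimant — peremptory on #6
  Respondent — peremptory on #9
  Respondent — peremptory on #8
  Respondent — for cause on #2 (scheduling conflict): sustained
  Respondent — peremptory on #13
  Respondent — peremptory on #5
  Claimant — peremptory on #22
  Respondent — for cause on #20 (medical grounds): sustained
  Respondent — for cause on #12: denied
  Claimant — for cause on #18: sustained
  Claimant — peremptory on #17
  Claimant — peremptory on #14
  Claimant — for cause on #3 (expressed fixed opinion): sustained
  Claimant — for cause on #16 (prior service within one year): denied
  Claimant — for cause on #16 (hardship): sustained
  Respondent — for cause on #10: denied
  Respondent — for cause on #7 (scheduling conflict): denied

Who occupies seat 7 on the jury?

Removed: #2, #3, #5, #6, #8, #9, #13, #14, #16, #17, #18, #20, #22. (#7, #10, #12 stay — for-cause denied.)
Filling seats in venire order through position 7: #1, #4, #7, #10, #11, #12, #15.
So seat 7 is #15.

15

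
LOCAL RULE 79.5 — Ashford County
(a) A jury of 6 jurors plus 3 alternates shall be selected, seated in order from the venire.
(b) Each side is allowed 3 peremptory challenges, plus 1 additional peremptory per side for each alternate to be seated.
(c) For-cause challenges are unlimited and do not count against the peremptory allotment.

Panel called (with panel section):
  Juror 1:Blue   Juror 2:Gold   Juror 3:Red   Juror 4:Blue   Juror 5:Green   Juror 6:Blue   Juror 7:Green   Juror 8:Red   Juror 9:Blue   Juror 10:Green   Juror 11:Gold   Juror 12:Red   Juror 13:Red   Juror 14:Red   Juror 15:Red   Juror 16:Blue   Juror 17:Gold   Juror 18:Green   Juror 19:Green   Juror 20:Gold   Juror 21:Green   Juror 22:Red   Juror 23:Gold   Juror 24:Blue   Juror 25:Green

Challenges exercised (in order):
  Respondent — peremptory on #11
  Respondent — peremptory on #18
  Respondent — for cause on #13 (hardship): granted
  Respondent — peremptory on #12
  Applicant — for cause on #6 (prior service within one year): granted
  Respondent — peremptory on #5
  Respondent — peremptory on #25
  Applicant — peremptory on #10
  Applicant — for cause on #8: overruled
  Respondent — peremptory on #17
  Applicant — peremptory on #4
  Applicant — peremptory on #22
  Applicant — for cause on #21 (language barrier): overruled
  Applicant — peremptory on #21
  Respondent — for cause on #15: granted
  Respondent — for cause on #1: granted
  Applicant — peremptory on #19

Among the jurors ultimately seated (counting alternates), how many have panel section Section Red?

Removed: #1, #4, #5, #6, #10, #11, #12, #13, #15, #17, #18, #19, #21, #22, #25.
Seated (9 incl. alternates): #2, #3, #7, #8, #9, #14, #16, #20, #23.
Of those, in Section Red: #3, #8, #14 → 3.

3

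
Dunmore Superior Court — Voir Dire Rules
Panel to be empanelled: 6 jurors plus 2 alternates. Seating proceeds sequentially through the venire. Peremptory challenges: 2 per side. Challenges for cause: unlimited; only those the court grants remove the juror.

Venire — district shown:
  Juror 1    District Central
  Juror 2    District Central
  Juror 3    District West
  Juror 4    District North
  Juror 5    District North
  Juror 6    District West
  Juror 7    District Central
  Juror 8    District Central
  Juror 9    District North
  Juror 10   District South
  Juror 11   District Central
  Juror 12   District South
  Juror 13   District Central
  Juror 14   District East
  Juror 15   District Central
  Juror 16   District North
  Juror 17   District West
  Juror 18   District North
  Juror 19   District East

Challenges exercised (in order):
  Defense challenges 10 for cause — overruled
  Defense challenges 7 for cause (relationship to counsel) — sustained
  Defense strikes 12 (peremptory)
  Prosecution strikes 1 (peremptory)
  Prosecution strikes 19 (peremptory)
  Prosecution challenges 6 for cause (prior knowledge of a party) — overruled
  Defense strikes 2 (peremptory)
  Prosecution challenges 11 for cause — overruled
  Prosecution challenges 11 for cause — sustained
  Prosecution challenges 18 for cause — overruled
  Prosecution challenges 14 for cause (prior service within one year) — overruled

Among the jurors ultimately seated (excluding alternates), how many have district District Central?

Removed: #1, #2, #7, #11, #12, #19.
Seated jurors 1–6: #3, #4, #5, #6, #8, #9 (alternates #10, #13 not counted).
Of those, in District Central: #8 → 1.

1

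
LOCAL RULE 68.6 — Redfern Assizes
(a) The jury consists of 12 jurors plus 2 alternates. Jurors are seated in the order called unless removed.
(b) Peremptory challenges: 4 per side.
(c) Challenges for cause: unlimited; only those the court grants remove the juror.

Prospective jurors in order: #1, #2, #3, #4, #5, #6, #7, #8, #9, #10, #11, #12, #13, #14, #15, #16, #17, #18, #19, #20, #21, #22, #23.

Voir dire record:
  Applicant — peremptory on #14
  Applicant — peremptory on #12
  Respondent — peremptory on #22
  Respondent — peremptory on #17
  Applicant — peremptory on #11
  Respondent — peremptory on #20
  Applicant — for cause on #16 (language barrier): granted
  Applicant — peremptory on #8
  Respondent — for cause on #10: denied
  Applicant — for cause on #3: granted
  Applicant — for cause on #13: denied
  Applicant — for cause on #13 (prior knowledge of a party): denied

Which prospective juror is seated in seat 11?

18

Removed: #3, #8, #11, #12, #14, #16, #17, #20, #22. (#10, #13 stay — for-cause denied.)
Filling seats in venire order through position 11: #1, #2, #4, #5, #6, #7, #9, #10, #13, #15, #18.
So seat 11 is #18.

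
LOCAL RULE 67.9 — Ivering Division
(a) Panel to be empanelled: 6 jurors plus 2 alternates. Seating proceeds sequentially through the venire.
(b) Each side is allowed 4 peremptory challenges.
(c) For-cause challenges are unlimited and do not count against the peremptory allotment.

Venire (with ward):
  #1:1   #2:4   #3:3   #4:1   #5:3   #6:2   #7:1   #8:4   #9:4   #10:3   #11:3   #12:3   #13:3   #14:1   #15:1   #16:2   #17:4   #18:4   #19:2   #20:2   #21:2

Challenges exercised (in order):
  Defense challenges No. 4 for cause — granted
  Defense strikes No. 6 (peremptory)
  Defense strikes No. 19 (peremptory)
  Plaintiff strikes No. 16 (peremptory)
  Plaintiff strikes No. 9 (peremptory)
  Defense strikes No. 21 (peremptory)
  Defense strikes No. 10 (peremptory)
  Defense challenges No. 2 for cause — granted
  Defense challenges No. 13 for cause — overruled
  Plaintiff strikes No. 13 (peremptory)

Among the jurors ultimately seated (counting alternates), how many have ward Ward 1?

Removed: #2, #4, #6, #9, #10, #13, #16, #19, #21.
Seated (8 incl. alternates): #1, #3, #5, #7, #8, #11, #12, #14.
Of those, in Ward 1: #1, #7, #14 → 3.

3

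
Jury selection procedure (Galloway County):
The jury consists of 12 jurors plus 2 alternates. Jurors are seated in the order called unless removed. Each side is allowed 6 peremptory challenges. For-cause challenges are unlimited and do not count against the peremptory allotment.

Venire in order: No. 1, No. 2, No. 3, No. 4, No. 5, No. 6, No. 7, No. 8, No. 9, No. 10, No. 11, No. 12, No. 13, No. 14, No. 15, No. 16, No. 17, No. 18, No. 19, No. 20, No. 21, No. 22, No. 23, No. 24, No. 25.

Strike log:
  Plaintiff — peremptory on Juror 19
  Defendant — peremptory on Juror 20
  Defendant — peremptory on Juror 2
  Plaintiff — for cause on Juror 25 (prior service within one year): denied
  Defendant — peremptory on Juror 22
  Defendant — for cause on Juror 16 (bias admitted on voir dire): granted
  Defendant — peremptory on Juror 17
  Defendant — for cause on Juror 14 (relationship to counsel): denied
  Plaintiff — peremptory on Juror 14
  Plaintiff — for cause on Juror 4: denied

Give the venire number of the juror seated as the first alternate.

15

Removed: #2, #14, #16, #17, #19, #20, #22. (#4, #25 stay — for-cause denied.)
Seating in order: seats 1–12 → #1, #3, #4, #5, #6, #7, #8, #9, #10, #11, #12, #13; alternates → #15, #18.
So alternate 1 is #15.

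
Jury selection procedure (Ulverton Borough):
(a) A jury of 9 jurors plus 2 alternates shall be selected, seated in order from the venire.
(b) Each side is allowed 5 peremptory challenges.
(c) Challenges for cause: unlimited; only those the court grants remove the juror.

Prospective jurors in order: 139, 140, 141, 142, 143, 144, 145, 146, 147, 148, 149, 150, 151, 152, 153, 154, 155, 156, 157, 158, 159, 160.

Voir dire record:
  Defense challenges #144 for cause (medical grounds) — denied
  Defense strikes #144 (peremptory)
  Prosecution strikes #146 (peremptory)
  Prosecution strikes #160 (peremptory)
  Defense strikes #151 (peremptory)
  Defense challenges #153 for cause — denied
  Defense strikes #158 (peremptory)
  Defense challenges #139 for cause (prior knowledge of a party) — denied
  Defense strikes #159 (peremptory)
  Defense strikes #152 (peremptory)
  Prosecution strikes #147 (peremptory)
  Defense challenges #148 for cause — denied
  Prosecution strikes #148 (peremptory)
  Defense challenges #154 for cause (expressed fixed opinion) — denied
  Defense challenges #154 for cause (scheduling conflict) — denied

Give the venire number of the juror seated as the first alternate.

Removed: #144, #146, #147, #148, #151, #152, #158, #159, #160. (#139, #153, #154 stay — for-cause denied.)
Seating in order: seats 1–9 → #139, #140, #141, #142, #143, #145, #149, #150, #153; alternates → #154, #155.
So alternate 1 is #154.

154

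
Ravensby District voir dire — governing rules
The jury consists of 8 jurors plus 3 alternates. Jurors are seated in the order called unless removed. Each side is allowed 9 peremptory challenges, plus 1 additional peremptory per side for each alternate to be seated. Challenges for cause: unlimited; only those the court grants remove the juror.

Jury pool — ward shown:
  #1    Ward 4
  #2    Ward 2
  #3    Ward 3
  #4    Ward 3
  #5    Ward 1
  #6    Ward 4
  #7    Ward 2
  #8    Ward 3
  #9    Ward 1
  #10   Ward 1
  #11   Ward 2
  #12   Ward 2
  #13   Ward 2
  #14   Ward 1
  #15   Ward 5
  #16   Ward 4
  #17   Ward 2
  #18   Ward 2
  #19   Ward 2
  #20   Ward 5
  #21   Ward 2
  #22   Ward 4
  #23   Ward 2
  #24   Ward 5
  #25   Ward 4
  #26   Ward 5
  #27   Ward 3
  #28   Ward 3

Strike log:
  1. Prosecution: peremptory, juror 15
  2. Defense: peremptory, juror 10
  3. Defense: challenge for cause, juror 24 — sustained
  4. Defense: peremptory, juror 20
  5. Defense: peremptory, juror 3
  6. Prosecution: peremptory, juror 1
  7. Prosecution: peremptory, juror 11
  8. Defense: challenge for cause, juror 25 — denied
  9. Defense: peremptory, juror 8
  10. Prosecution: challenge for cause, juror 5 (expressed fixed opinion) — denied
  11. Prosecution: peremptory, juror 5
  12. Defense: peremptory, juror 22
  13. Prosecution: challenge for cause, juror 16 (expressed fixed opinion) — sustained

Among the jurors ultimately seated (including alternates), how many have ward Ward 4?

1

Removed: #1, #3, #5, #8, #10, #11, #15, #16, #20, #22, #24.
Seated (11 incl. alternates): #2, #4, #6, #7, #9, #12, #13, #14, #17, #18, #19.
Of those, in Ward 4: #6 → 1.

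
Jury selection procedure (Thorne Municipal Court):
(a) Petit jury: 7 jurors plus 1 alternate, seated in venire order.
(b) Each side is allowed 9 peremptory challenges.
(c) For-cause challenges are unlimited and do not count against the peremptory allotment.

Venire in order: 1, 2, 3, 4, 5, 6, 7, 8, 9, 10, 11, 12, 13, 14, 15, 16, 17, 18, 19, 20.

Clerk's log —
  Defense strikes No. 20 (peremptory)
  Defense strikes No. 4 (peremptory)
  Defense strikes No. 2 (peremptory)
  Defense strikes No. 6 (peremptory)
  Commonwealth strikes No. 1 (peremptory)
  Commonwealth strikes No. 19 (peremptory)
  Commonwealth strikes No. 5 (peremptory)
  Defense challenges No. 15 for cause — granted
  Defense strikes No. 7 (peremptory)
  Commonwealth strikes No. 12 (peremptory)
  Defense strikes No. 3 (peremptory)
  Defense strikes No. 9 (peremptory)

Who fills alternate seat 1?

Removed: #1, #2, #3, #4, #5, #6, #7, #9, #12, #15, #19, #20.
Seating in order: seats 1–7 → #8, #10, #11, #13, #14, #16, #17; alternates → #18.
So alternate 1 is #18.

18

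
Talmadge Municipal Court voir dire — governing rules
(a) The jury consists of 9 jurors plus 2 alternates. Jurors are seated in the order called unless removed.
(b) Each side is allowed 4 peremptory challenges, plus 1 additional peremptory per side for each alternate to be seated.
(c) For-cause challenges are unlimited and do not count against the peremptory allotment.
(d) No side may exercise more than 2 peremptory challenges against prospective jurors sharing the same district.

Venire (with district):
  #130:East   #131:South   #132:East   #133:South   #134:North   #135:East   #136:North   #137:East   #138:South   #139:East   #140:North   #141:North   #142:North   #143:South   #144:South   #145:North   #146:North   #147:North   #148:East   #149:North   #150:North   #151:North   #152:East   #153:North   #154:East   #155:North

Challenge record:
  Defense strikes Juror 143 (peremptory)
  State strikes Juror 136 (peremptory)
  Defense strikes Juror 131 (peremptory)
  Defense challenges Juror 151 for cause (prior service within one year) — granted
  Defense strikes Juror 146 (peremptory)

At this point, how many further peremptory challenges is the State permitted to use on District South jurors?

2

State peremptories so far: #136 — 1 of 6 used, 5 left overall.
Against District South: none yet — per-district cap 2 leaves 2.
Binding limit: min(5, 2) = 2.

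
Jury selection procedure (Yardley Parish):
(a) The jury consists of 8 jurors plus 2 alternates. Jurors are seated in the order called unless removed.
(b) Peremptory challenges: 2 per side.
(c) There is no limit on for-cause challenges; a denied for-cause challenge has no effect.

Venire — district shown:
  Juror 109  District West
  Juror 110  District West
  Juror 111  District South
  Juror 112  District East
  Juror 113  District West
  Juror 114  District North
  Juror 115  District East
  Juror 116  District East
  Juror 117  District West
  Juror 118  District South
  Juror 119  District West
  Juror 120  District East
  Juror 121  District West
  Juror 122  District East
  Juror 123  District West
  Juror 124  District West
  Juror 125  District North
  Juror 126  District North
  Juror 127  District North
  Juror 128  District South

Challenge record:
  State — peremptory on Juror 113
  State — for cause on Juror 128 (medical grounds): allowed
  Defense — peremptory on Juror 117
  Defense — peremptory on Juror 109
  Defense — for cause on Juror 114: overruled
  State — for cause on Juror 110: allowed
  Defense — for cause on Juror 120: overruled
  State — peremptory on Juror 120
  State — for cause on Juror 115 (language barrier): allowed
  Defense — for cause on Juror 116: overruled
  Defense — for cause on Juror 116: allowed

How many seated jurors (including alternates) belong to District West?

4

Removed: #109, #110, #113, #115, #116, #117, #120, #128.
Seated (10 incl. alternates): #111, #112, #114, #118, #119, #121, #122, #123, #124, #125.
Of those, in District West: #119, #121, #123, #124 → 4.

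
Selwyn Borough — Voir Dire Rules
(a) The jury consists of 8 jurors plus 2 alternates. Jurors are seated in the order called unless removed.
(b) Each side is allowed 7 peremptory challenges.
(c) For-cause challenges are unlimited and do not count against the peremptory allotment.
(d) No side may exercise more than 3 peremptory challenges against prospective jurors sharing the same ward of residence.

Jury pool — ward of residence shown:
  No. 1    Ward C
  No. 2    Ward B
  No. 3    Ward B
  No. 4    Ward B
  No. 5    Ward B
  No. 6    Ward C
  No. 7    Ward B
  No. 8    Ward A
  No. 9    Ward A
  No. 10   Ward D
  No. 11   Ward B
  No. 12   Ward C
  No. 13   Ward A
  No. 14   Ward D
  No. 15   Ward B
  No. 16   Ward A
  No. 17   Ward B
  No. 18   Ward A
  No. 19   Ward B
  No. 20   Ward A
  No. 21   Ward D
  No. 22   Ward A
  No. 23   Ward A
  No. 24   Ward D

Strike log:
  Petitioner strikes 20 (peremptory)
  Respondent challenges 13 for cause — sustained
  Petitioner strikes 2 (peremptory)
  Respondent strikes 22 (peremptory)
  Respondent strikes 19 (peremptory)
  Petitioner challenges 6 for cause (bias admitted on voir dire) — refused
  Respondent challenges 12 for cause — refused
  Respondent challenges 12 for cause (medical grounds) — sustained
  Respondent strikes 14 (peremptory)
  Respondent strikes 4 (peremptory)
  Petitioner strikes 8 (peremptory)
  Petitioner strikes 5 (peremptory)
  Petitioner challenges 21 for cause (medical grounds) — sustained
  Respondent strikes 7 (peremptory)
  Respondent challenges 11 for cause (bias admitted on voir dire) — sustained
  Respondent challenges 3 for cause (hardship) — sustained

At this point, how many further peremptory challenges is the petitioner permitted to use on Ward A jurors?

1

Petitioner peremptories so far: #20, #2, #8, #5 — 4 of 7 used, 3 left overall.
Against Ward A: #20, #8 — 2 used; per-ward cap 3 leaves 1.
Binding limit: min(3, 1) = 1.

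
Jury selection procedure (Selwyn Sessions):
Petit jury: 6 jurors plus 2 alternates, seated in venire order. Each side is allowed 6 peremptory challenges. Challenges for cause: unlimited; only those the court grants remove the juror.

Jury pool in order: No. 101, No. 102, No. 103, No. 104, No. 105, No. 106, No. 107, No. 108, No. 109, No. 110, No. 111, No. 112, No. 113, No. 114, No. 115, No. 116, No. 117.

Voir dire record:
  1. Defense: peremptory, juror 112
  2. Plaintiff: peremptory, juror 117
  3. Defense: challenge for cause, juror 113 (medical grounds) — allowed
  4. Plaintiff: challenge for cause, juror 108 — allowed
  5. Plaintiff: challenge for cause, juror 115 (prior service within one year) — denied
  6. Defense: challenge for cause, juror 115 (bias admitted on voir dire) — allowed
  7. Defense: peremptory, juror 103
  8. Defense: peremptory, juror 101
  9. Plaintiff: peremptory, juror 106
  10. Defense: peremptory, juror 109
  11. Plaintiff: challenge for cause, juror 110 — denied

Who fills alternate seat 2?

116

Removed: #101, #103, #106, #108, #109, #112, #113, #115, #117. (#110 stays — for-cause denied.)
Seating in order: seats 1–6 → #102, #104, #105, #107, #110, #111; alternates → #114, #116.
So alternate 2 is #116.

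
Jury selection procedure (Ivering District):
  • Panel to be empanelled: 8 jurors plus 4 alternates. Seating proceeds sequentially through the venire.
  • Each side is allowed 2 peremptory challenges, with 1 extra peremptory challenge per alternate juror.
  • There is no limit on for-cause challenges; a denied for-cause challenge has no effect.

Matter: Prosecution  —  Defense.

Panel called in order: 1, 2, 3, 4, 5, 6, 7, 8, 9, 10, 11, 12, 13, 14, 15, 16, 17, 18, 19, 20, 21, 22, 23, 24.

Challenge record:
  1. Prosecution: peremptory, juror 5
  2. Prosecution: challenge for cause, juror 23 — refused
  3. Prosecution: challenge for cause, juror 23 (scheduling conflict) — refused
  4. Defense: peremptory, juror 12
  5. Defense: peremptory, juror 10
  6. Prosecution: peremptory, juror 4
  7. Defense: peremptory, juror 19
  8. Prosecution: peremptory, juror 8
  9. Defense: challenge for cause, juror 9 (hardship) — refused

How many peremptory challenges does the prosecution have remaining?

Prosecution allotment: 2 base + 1 × 4 alternates = 6.
Prosecution peremptories used: #5, #4, #8 — 3 (for-cause on #23, #23 don't count).
Remaining: 6 − 3 = 3.

3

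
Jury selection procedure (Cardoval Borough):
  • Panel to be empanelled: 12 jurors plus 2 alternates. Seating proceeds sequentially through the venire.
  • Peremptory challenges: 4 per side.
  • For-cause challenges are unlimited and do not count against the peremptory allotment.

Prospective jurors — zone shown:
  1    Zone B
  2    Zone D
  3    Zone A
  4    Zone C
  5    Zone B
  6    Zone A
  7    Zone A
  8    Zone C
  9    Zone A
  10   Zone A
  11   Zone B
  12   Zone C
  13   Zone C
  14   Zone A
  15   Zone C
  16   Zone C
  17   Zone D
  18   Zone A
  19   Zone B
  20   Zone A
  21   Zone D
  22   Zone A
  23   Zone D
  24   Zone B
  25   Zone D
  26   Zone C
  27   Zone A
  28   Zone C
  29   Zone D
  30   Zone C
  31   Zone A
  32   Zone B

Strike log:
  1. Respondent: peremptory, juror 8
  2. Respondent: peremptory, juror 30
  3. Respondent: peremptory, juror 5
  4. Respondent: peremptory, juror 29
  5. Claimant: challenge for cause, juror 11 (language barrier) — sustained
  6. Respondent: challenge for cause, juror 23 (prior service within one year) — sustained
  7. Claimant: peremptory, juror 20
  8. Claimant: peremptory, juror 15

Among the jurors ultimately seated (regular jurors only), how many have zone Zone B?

1

Removed: #5, #8, #11, #15, #20, #23, #29, #30.
Seated jurors 1–12: #1, #2, #3, #4, #6, #7, #9, #10, #12, #13, #14, #16 (alternates #17, #18 not counted).
Of those, in Zone B: #1 → 1.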